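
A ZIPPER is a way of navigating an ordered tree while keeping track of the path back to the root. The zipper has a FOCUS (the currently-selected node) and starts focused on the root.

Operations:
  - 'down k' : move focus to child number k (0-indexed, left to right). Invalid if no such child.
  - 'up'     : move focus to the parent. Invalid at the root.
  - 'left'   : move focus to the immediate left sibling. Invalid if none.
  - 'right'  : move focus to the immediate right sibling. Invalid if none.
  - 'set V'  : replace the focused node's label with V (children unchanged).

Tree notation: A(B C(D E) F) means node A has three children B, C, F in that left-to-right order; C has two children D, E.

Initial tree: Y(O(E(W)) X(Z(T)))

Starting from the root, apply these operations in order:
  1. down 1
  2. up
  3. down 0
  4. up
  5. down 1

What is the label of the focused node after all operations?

Answer: X

Derivation:
Step 1 (down 1): focus=X path=1 depth=1 children=['Z'] left=['O'] right=[] parent=Y
Step 2 (up): focus=Y path=root depth=0 children=['O', 'X'] (at root)
Step 3 (down 0): focus=O path=0 depth=1 children=['E'] left=[] right=['X'] parent=Y
Step 4 (up): focus=Y path=root depth=0 children=['O', 'X'] (at root)
Step 5 (down 1): focus=X path=1 depth=1 children=['Z'] left=['O'] right=[] parent=Y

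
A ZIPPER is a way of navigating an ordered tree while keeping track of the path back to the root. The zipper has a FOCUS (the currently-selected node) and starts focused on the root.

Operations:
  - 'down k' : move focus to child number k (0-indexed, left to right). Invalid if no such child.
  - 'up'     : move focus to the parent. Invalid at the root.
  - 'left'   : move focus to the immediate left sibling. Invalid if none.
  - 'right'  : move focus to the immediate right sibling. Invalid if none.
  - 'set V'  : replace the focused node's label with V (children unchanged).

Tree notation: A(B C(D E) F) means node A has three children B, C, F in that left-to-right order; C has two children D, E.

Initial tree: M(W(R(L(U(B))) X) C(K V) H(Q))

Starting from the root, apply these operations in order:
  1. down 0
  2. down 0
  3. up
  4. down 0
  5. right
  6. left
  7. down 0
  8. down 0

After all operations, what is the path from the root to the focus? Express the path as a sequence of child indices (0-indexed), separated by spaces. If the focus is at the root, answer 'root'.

Answer: 0 0 0 0

Derivation:
Step 1 (down 0): focus=W path=0 depth=1 children=['R', 'X'] left=[] right=['C', 'H'] parent=M
Step 2 (down 0): focus=R path=0/0 depth=2 children=['L'] left=[] right=['X'] parent=W
Step 3 (up): focus=W path=0 depth=1 children=['R', 'X'] left=[] right=['C', 'H'] parent=M
Step 4 (down 0): focus=R path=0/0 depth=2 children=['L'] left=[] right=['X'] parent=W
Step 5 (right): focus=X path=0/1 depth=2 children=[] left=['R'] right=[] parent=W
Step 6 (left): focus=R path=0/0 depth=2 children=['L'] left=[] right=['X'] parent=W
Step 7 (down 0): focus=L path=0/0/0 depth=3 children=['U'] left=[] right=[] parent=R
Step 8 (down 0): focus=U path=0/0/0/0 depth=4 children=['B'] left=[] right=[] parent=L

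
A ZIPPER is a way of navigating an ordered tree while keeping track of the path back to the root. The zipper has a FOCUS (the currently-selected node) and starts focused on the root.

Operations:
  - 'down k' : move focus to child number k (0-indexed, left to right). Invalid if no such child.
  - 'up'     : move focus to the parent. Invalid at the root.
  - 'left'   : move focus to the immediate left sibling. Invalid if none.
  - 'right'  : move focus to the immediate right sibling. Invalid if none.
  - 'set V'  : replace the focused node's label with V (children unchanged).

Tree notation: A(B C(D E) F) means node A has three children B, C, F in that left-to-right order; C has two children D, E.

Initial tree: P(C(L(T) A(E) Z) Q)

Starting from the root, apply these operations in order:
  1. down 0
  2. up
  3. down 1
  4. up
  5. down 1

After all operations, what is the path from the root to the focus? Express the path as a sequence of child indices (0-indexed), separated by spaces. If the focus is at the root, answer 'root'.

Answer: 1

Derivation:
Step 1 (down 0): focus=C path=0 depth=1 children=['L', 'A', 'Z'] left=[] right=['Q'] parent=P
Step 2 (up): focus=P path=root depth=0 children=['C', 'Q'] (at root)
Step 3 (down 1): focus=Q path=1 depth=1 children=[] left=['C'] right=[] parent=P
Step 4 (up): focus=P path=root depth=0 children=['C', 'Q'] (at root)
Step 5 (down 1): focus=Q path=1 depth=1 children=[] left=['C'] right=[] parent=P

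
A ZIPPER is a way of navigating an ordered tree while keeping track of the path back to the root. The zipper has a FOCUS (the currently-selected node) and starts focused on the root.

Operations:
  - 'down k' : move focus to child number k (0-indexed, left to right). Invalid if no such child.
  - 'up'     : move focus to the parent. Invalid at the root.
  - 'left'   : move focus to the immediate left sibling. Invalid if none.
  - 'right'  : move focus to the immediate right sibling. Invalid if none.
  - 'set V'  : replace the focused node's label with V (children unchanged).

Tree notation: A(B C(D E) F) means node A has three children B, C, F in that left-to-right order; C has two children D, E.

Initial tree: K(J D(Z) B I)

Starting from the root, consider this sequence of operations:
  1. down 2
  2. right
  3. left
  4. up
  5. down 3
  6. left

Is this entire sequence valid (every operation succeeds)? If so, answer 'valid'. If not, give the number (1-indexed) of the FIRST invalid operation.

Answer: valid

Derivation:
Step 1 (down 2): focus=B path=2 depth=1 children=[] left=['J', 'D'] right=['I'] parent=K
Step 2 (right): focus=I path=3 depth=1 children=[] left=['J', 'D', 'B'] right=[] parent=K
Step 3 (left): focus=B path=2 depth=1 children=[] left=['J', 'D'] right=['I'] parent=K
Step 4 (up): focus=K path=root depth=0 children=['J', 'D', 'B', 'I'] (at root)
Step 5 (down 3): focus=I path=3 depth=1 children=[] left=['J', 'D', 'B'] right=[] parent=K
Step 6 (left): focus=B path=2 depth=1 children=[] left=['J', 'D'] right=['I'] parent=K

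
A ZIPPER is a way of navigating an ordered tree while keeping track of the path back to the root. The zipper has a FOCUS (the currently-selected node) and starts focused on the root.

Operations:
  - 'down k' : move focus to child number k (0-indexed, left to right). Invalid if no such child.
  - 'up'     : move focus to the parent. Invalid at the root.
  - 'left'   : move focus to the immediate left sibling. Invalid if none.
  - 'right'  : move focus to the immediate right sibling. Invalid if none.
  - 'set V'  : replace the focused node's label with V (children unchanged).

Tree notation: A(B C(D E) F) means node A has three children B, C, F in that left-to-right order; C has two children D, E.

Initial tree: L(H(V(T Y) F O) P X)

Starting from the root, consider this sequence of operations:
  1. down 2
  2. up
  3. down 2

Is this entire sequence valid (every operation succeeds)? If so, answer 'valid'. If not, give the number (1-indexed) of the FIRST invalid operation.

Step 1 (down 2): focus=X path=2 depth=1 children=[] left=['H', 'P'] right=[] parent=L
Step 2 (up): focus=L path=root depth=0 children=['H', 'P', 'X'] (at root)
Step 3 (down 2): focus=X path=2 depth=1 children=[] left=['H', 'P'] right=[] parent=L

Answer: valid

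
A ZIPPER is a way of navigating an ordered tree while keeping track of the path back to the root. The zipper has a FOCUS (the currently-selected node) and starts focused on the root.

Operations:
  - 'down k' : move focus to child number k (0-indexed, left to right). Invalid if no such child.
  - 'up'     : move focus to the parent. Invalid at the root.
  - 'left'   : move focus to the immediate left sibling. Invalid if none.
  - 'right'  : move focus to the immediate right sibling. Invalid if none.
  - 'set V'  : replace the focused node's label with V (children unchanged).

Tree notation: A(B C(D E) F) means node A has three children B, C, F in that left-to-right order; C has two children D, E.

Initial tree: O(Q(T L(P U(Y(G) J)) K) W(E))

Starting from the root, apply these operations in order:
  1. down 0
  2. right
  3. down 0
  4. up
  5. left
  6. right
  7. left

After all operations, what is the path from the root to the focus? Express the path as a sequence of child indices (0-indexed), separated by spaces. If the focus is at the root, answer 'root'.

Step 1 (down 0): focus=Q path=0 depth=1 children=['T', 'L', 'K'] left=[] right=['W'] parent=O
Step 2 (right): focus=W path=1 depth=1 children=['E'] left=['Q'] right=[] parent=O
Step 3 (down 0): focus=E path=1/0 depth=2 children=[] left=[] right=[] parent=W
Step 4 (up): focus=W path=1 depth=1 children=['E'] left=['Q'] right=[] parent=O
Step 5 (left): focus=Q path=0 depth=1 children=['T', 'L', 'K'] left=[] right=['W'] parent=O
Step 6 (right): focus=W path=1 depth=1 children=['E'] left=['Q'] right=[] parent=O
Step 7 (left): focus=Q path=0 depth=1 children=['T', 'L', 'K'] left=[] right=['W'] parent=O

Answer: 0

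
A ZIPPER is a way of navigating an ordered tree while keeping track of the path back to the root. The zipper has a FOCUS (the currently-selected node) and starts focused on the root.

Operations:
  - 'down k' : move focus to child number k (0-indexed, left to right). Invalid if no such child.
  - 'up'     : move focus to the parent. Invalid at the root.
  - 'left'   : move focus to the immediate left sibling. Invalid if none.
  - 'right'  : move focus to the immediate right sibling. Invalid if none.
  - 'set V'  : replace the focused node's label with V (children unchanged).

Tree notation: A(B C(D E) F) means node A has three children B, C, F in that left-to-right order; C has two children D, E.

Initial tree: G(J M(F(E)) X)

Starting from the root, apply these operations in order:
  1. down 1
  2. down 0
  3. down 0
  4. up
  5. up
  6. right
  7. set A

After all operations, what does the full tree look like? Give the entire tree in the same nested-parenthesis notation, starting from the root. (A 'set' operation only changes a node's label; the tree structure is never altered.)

Step 1 (down 1): focus=M path=1 depth=1 children=['F'] left=['J'] right=['X'] parent=G
Step 2 (down 0): focus=F path=1/0 depth=2 children=['E'] left=[] right=[] parent=M
Step 3 (down 0): focus=E path=1/0/0 depth=3 children=[] left=[] right=[] parent=F
Step 4 (up): focus=F path=1/0 depth=2 children=['E'] left=[] right=[] parent=M
Step 5 (up): focus=M path=1 depth=1 children=['F'] left=['J'] right=['X'] parent=G
Step 6 (right): focus=X path=2 depth=1 children=[] left=['J', 'M'] right=[] parent=G
Step 7 (set A): focus=A path=2 depth=1 children=[] left=['J', 'M'] right=[] parent=G

Answer: G(J M(F(E)) A)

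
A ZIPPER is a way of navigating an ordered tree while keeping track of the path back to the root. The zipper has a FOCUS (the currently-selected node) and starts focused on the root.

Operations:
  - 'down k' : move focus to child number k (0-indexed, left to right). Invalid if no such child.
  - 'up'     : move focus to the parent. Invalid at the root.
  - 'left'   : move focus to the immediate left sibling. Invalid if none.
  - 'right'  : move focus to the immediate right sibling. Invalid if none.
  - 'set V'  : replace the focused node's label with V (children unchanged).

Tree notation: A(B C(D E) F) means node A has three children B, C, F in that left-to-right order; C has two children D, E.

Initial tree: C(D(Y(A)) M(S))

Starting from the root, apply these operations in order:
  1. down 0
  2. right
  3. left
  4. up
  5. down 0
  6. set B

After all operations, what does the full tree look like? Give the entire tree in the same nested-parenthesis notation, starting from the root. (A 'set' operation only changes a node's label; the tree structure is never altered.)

Step 1 (down 0): focus=D path=0 depth=1 children=['Y'] left=[] right=['M'] parent=C
Step 2 (right): focus=M path=1 depth=1 children=['S'] left=['D'] right=[] parent=C
Step 3 (left): focus=D path=0 depth=1 children=['Y'] left=[] right=['M'] parent=C
Step 4 (up): focus=C path=root depth=0 children=['D', 'M'] (at root)
Step 5 (down 0): focus=D path=0 depth=1 children=['Y'] left=[] right=['M'] parent=C
Step 6 (set B): focus=B path=0 depth=1 children=['Y'] left=[] right=['M'] parent=C

Answer: C(B(Y(A)) M(S))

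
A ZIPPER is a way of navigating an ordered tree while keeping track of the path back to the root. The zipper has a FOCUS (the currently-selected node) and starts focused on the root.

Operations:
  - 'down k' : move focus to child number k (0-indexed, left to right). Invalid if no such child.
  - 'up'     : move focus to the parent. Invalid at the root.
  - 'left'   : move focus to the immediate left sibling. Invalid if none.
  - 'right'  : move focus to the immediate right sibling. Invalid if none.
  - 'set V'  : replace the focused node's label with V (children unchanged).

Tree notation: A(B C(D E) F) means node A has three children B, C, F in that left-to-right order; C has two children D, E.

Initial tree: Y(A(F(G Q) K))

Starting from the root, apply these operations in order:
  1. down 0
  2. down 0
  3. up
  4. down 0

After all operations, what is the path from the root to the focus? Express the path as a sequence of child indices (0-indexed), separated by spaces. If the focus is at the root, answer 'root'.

Answer: 0 0

Derivation:
Step 1 (down 0): focus=A path=0 depth=1 children=['F', 'K'] left=[] right=[] parent=Y
Step 2 (down 0): focus=F path=0/0 depth=2 children=['G', 'Q'] left=[] right=['K'] parent=A
Step 3 (up): focus=A path=0 depth=1 children=['F', 'K'] left=[] right=[] parent=Y
Step 4 (down 0): focus=F path=0/0 depth=2 children=['G', 'Q'] left=[] right=['K'] parent=A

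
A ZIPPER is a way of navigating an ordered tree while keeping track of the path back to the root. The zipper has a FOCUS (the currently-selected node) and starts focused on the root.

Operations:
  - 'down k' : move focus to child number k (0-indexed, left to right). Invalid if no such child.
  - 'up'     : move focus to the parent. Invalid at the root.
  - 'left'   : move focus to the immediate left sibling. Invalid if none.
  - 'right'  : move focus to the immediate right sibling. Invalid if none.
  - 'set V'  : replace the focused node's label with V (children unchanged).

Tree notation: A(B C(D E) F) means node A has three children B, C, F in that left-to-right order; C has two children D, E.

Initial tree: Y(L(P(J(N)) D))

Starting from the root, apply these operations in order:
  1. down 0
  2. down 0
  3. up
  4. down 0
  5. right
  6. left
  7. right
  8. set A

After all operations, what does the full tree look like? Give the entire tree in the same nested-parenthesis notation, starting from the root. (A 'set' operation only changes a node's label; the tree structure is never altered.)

Answer: Y(L(P(J(N)) A))

Derivation:
Step 1 (down 0): focus=L path=0 depth=1 children=['P', 'D'] left=[] right=[] parent=Y
Step 2 (down 0): focus=P path=0/0 depth=2 children=['J'] left=[] right=['D'] parent=L
Step 3 (up): focus=L path=0 depth=1 children=['P', 'D'] left=[] right=[] parent=Y
Step 4 (down 0): focus=P path=0/0 depth=2 children=['J'] left=[] right=['D'] parent=L
Step 5 (right): focus=D path=0/1 depth=2 children=[] left=['P'] right=[] parent=L
Step 6 (left): focus=P path=0/0 depth=2 children=['J'] left=[] right=['D'] parent=L
Step 7 (right): focus=D path=0/1 depth=2 children=[] left=['P'] right=[] parent=L
Step 8 (set A): focus=A path=0/1 depth=2 children=[] left=['P'] right=[] parent=L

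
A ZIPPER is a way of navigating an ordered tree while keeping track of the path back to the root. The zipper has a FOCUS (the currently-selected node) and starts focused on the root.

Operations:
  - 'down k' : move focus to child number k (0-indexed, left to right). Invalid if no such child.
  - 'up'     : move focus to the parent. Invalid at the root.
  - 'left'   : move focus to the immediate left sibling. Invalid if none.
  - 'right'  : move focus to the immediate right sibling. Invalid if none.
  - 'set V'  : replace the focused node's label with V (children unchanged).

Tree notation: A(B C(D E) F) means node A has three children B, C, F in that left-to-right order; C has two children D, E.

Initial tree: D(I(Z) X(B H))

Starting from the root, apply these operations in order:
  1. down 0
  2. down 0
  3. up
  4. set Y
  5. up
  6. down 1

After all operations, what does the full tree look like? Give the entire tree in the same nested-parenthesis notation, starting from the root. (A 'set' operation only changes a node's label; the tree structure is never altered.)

Step 1 (down 0): focus=I path=0 depth=1 children=['Z'] left=[] right=['X'] parent=D
Step 2 (down 0): focus=Z path=0/0 depth=2 children=[] left=[] right=[] parent=I
Step 3 (up): focus=I path=0 depth=1 children=['Z'] left=[] right=['X'] parent=D
Step 4 (set Y): focus=Y path=0 depth=1 children=['Z'] left=[] right=['X'] parent=D
Step 5 (up): focus=D path=root depth=0 children=['Y', 'X'] (at root)
Step 6 (down 1): focus=X path=1 depth=1 children=['B', 'H'] left=['Y'] right=[] parent=D

Answer: D(Y(Z) X(B H))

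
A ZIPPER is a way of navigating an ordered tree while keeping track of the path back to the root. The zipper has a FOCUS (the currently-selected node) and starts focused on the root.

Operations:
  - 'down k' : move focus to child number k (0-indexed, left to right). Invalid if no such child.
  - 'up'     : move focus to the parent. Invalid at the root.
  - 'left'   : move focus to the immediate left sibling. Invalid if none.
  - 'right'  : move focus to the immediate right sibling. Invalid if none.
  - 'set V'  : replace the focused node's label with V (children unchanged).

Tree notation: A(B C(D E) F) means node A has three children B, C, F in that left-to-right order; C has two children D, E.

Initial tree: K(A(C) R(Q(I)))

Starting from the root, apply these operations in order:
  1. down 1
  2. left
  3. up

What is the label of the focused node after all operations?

Answer: K

Derivation:
Step 1 (down 1): focus=R path=1 depth=1 children=['Q'] left=['A'] right=[] parent=K
Step 2 (left): focus=A path=0 depth=1 children=['C'] left=[] right=['R'] parent=K
Step 3 (up): focus=K path=root depth=0 children=['A', 'R'] (at root)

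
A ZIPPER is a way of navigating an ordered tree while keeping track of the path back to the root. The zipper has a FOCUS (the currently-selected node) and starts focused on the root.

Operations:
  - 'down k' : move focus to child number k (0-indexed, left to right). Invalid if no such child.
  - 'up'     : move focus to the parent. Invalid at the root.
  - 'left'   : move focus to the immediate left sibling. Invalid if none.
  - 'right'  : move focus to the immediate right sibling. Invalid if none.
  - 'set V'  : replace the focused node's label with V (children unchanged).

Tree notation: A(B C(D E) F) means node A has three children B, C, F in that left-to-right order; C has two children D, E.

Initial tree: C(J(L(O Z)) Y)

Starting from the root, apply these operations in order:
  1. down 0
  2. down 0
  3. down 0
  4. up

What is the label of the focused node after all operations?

Step 1 (down 0): focus=J path=0 depth=1 children=['L'] left=[] right=['Y'] parent=C
Step 2 (down 0): focus=L path=0/0 depth=2 children=['O', 'Z'] left=[] right=[] parent=J
Step 3 (down 0): focus=O path=0/0/0 depth=3 children=[] left=[] right=['Z'] parent=L
Step 4 (up): focus=L path=0/0 depth=2 children=['O', 'Z'] left=[] right=[] parent=J

Answer: L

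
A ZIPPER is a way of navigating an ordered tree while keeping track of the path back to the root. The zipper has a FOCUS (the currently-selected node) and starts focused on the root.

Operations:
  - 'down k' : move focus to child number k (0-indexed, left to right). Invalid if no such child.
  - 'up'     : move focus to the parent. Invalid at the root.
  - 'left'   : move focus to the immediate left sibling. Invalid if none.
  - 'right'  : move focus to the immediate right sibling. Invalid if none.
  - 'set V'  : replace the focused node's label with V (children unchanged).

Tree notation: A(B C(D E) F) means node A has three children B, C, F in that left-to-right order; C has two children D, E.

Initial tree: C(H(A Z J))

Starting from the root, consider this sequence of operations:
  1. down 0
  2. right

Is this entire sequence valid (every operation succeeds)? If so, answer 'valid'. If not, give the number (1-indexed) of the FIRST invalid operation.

Answer: 2

Derivation:
Step 1 (down 0): focus=H path=0 depth=1 children=['A', 'Z', 'J'] left=[] right=[] parent=C
Step 2 (right): INVALID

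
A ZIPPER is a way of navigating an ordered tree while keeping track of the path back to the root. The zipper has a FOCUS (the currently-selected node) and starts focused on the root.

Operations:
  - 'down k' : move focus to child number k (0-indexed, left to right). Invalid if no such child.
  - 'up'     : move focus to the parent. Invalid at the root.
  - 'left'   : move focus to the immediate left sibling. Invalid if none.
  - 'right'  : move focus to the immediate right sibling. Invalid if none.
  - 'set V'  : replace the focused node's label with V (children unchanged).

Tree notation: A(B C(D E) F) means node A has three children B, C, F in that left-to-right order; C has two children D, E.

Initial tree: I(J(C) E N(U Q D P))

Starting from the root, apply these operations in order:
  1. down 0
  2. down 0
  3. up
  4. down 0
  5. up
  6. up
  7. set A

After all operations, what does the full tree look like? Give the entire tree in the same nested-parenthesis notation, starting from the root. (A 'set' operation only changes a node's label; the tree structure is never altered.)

Answer: A(J(C) E N(U Q D P))

Derivation:
Step 1 (down 0): focus=J path=0 depth=1 children=['C'] left=[] right=['E', 'N'] parent=I
Step 2 (down 0): focus=C path=0/0 depth=2 children=[] left=[] right=[] parent=J
Step 3 (up): focus=J path=0 depth=1 children=['C'] left=[] right=['E', 'N'] parent=I
Step 4 (down 0): focus=C path=0/0 depth=2 children=[] left=[] right=[] parent=J
Step 5 (up): focus=J path=0 depth=1 children=['C'] left=[] right=['E', 'N'] parent=I
Step 6 (up): focus=I path=root depth=0 children=['J', 'E', 'N'] (at root)
Step 7 (set A): focus=A path=root depth=0 children=['J', 'E', 'N'] (at root)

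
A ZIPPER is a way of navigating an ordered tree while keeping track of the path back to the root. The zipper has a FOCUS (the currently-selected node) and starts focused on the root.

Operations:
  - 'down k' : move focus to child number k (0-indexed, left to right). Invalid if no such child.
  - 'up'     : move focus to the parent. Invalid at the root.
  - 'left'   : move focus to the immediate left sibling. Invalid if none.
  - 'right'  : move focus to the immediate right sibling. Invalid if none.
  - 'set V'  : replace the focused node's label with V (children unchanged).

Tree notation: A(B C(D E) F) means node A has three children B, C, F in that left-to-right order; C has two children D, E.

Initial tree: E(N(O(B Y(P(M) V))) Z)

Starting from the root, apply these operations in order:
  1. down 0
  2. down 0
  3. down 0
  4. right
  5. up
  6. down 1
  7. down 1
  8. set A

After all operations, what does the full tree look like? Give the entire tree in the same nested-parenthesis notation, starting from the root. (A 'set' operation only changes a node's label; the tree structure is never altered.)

Answer: E(N(O(B Y(P(M) A))) Z)

Derivation:
Step 1 (down 0): focus=N path=0 depth=1 children=['O'] left=[] right=['Z'] parent=E
Step 2 (down 0): focus=O path=0/0 depth=2 children=['B', 'Y'] left=[] right=[] parent=N
Step 3 (down 0): focus=B path=0/0/0 depth=3 children=[] left=[] right=['Y'] parent=O
Step 4 (right): focus=Y path=0/0/1 depth=3 children=['P', 'V'] left=['B'] right=[] parent=O
Step 5 (up): focus=O path=0/0 depth=2 children=['B', 'Y'] left=[] right=[] parent=N
Step 6 (down 1): focus=Y path=0/0/1 depth=3 children=['P', 'V'] left=['B'] right=[] parent=O
Step 7 (down 1): focus=V path=0/0/1/1 depth=4 children=[] left=['P'] right=[] parent=Y
Step 8 (set A): focus=A path=0/0/1/1 depth=4 children=[] left=['P'] right=[] parent=Y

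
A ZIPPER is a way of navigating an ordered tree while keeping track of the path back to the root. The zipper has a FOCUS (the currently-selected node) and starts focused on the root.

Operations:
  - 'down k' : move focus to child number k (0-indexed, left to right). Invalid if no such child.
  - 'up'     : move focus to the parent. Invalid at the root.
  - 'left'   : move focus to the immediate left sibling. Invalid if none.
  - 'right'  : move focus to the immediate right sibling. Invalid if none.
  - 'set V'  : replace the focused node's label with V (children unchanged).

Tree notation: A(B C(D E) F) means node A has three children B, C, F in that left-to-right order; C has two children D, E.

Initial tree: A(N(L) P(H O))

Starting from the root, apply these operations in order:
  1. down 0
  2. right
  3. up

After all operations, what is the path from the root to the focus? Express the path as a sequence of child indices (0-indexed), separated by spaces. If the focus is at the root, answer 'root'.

Answer: root

Derivation:
Step 1 (down 0): focus=N path=0 depth=1 children=['L'] left=[] right=['P'] parent=A
Step 2 (right): focus=P path=1 depth=1 children=['H', 'O'] left=['N'] right=[] parent=A
Step 3 (up): focus=A path=root depth=0 children=['N', 'P'] (at root)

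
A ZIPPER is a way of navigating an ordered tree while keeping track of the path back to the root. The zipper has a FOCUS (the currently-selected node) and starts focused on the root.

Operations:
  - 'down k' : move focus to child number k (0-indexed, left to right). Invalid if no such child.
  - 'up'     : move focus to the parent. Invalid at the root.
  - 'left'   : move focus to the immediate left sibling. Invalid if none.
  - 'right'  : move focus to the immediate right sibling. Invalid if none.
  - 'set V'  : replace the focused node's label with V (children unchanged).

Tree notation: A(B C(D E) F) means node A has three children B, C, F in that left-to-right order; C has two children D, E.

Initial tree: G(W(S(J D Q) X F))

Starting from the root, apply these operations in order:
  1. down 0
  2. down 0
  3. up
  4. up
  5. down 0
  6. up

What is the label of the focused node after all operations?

Step 1 (down 0): focus=W path=0 depth=1 children=['S', 'X', 'F'] left=[] right=[] parent=G
Step 2 (down 0): focus=S path=0/0 depth=2 children=['J', 'D', 'Q'] left=[] right=['X', 'F'] parent=W
Step 3 (up): focus=W path=0 depth=1 children=['S', 'X', 'F'] left=[] right=[] parent=G
Step 4 (up): focus=G path=root depth=0 children=['W'] (at root)
Step 5 (down 0): focus=W path=0 depth=1 children=['S', 'X', 'F'] left=[] right=[] parent=G
Step 6 (up): focus=G path=root depth=0 children=['W'] (at root)

Answer: G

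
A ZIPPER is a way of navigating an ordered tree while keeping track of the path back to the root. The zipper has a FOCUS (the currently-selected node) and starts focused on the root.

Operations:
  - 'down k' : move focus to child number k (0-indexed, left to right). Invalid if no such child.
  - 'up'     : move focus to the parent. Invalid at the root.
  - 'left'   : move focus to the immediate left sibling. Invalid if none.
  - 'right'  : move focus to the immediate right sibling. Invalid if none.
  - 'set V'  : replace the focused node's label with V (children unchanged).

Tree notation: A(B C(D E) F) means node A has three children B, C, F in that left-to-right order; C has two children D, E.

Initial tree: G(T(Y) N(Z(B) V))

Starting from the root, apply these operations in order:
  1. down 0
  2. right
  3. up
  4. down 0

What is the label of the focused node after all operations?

Answer: T

Derivation:
Step 1 (down 0): focus=T path=0 depth=1 children=['Y'] left=[] right=['N'] parent=G
Step 2 (right): focus=N path=1 depth=1 children=['Z', 'V'] left=['T'] right=[] parent=G
Step 3 (up): focus=G path=root depth=0 children=['T', 'N'] (at root)
Step 4 (down 0): focus=T path=0 depth=1 children=['Y'] left=[] right=['N'] parent=G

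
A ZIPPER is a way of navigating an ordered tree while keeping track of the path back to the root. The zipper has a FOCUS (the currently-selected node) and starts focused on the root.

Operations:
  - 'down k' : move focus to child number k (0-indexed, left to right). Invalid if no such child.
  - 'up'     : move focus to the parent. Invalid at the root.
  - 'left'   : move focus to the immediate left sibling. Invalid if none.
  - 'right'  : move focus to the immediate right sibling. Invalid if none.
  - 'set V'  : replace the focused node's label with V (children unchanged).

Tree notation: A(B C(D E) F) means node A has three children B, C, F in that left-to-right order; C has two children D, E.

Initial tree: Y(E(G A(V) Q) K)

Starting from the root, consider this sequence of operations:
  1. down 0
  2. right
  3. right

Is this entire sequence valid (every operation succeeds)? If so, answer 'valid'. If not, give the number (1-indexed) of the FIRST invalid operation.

Step 1 (down 0): focus=E path=0 depth=1 children=['G', 'A', 'Q'] left=[] right=['K'] parent=Y
Step 2 (right): focus=K path=1 depth=1 children=[] left=['E'] right=[] parent=Y
Step 3 (right): INVALID

Answer: 3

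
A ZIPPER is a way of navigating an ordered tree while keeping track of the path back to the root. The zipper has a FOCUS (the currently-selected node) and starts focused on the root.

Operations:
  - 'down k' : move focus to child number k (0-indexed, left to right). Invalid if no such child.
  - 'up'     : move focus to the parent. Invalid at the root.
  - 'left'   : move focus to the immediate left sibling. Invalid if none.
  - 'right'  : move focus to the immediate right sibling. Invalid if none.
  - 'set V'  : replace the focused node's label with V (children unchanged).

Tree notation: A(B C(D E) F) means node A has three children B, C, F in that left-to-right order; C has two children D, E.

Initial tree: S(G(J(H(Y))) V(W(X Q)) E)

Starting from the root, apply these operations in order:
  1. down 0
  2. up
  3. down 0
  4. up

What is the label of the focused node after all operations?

Answer: S

Derivation:
Step 1 (down 0): focus=G path=0 depth=1 children=['J'] left=[] right=['V', 'E'] parent=S
Step 2 (up): focus=S path=root depth=0 children=['G', 'V', 'E'] (at root)
Step 3 (down 0): focus=G path=0 depth=1 children=['J'] left=[] right=['V', 'E'] parent=S
Step 4 (up): focus=S path=root depth=0 children=['G', 'V', 'E'] (at root)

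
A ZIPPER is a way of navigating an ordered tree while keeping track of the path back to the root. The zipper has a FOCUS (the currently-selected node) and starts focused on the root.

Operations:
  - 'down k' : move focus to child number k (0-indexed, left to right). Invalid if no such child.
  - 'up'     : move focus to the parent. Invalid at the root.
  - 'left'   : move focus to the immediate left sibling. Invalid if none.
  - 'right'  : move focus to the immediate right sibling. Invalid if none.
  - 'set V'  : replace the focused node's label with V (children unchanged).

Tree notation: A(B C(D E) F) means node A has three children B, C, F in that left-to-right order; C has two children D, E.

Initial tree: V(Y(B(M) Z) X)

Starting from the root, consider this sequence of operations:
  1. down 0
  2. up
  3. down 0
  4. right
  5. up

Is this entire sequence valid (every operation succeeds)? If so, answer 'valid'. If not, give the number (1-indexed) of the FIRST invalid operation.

Answer: valid

Derivation:
Step 1 (down 0): focus=Y path=0 depth=1 children=['B', 'Z'] left=[] right=['X'] parent=V
Step 2 (up): focus=V path=root depth=0 children=['Y', 'X'] (at root)
Step 3 (down 0): focus=Y path=0 depth=1 children=['B', 'Z'] left=[] right=['X'] parent=V
Step 4 (right): focus=X path=1 depth=1 children=[] left=['Y'] right=[] parent=V
Step 5 (up): focus=V path=root depth=0 children=['Y', 'X'] (at root)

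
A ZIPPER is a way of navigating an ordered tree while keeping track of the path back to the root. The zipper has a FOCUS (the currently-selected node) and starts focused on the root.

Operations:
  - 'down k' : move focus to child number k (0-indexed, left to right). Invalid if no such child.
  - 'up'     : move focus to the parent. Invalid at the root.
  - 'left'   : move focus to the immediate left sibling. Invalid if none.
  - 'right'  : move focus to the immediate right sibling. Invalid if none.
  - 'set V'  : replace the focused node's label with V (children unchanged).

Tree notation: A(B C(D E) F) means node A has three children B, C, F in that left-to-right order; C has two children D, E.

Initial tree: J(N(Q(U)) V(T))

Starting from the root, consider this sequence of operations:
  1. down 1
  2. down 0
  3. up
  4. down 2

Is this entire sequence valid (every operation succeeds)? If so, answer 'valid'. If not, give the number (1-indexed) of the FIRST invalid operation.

Step 1 (down 1): focus=V path=1 depth=1 children=['T'] left=['N'] right=[] parent=J
Step 2 (down 0): focus=T path=1/0 depth=2 children=[] left=[] right=[] parent=V
Step 3 (up): focus=V path=1 depth=1 children=['T'] left=['N'] right=[] parent=J
Step 4 (down 2): INVALID

Answer: 4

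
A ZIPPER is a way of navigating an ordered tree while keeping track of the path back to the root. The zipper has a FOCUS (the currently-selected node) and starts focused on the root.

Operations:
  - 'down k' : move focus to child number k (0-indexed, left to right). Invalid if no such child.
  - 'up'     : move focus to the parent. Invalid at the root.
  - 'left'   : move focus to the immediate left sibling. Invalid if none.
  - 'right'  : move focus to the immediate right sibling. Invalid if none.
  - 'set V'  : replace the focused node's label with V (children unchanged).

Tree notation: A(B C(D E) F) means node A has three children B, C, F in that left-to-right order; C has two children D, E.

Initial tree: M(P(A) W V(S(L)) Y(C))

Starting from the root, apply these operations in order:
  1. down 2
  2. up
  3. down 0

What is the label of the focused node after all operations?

Answer: P

Derivation:
Step 1 (down 2): focus=V path=2 depth=1 children=['S'] left=['P', 'W'] right=['Y'] parent=M
Step 2 (up): focus=M path=root depth=0 children=['P', 'W', 'V', 'Y'] (at root)
Step 3 (down 0): focus=P path=0 depth=1 children=['A'] left=[] right=['W', 'V', 'Y'] parent=M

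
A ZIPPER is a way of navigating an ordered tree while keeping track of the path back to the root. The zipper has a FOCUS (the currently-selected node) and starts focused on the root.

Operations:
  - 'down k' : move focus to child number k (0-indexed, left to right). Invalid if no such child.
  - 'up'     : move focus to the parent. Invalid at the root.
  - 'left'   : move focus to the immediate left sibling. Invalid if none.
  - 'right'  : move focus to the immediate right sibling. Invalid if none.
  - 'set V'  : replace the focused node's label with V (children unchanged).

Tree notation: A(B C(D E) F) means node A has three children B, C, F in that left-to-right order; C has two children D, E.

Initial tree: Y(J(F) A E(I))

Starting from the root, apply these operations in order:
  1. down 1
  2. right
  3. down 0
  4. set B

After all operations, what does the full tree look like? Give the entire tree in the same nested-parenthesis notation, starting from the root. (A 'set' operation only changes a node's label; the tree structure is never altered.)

Step 1 (down 1): focus=A path=1 depth=1 children=[] left=['J'] right=['E'] parent=Y
Step 2 (right): focus=E path=2 depth=1 children=['I'] left=['J', 'A'] right=[] parent=Y
Step 3 (down 0): focus=I path=2/0 depth=2 children=[] left=[] right=[] parent=E
Step 4 (set B): focus=B path=2/0 depth=2 children=[] left=[] right=[] parent=E

Answer: Y(J(F) A E(B))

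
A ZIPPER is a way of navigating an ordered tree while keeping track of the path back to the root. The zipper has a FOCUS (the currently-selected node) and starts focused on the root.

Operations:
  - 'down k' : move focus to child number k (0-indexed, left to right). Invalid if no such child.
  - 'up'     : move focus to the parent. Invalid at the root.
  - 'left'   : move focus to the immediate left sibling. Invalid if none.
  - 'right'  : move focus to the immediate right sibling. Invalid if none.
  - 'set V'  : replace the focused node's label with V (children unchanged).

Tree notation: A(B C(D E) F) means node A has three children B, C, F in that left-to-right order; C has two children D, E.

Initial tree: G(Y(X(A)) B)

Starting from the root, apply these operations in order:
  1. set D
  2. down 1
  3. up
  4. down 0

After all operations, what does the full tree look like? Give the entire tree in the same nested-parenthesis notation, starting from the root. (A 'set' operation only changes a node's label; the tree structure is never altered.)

Answer: D(Y(X(A)) B)

Derivation:
Step 1 (set D): focus=D path=root depth=0 children=['Y', 'B'] (at root)
Step 2 (down 1): focus=B path=1 depth=1 children=[] left=['Y'] right=[] parent=D
Step 3 (up): focus=D path=root depth=0 children=['Y', 'B'] (at root)
Step 4 (down 0): focus=Y path=0 depth=1 children=['X'] left=[] right=['B'] parent=D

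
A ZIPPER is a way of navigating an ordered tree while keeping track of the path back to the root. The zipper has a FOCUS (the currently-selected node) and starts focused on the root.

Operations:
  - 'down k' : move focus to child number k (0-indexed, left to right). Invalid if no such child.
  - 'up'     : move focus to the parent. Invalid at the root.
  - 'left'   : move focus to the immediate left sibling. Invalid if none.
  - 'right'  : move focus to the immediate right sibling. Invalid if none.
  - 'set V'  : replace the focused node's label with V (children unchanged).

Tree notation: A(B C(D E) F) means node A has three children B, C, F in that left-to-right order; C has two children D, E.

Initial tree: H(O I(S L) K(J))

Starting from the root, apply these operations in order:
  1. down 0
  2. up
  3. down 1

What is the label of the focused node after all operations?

Answer: I

Derivation:
Step 1 (down 0): focus=O path=0 depth=1 children=[] left=[] right=['I', 'K'] parent=H
Step 2 (up): focus=H path=root depth=0 children=['O', 'I', 'K'] (at root)
Step 3 (down 1): focus=I path=1 depth=1 children=['S', 'L'] left=['O'] right=['K'] parent=H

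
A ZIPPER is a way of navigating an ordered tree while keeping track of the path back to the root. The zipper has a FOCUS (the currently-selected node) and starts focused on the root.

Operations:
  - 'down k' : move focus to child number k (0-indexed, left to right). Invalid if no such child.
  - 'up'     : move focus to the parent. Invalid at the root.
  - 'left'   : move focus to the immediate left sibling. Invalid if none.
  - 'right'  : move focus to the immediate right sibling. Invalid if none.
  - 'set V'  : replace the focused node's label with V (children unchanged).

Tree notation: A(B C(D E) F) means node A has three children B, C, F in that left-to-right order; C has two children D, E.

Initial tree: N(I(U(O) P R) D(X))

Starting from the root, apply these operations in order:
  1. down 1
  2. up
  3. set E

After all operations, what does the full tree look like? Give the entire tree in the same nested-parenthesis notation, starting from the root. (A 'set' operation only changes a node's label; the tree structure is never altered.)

Answer: E(I(U(O) P R) D(X))

Derivation:
Step 1 (down 1): focus=D path=1 depth=1 children=['X'] left=['I'] right=[] parent=N
Step 2 (up): focus=N path=root depth=0 children=['I', 'D'] (at root)
Step 3 (set E): focus=E path=root depth=0 children=['I', 'D'] (at root)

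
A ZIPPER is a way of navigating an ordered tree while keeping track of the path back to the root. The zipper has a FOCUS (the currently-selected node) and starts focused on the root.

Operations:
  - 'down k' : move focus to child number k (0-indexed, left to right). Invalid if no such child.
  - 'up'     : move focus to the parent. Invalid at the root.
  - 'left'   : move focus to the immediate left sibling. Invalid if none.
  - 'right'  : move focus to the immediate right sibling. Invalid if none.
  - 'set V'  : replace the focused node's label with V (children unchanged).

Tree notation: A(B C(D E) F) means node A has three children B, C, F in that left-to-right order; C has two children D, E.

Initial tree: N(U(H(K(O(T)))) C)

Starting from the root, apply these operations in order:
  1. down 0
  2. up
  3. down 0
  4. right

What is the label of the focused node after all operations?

Answer: C

Derivation:
Step 1 (down 0): focus=U path=0 depth=1 children=['H'] left=[] right=['C'] parent=N
Step 2 (up): focus=N path=root depth=0 children=['U', 'C'] (at root)
Step 3 (down 0): focus=U path=0 depth=1 children=['H'] left=[] right=['C'] parent=N
Step 4 (right): focus=C path=1 depth=1 children=[] left=['U'] right=[] parent=N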